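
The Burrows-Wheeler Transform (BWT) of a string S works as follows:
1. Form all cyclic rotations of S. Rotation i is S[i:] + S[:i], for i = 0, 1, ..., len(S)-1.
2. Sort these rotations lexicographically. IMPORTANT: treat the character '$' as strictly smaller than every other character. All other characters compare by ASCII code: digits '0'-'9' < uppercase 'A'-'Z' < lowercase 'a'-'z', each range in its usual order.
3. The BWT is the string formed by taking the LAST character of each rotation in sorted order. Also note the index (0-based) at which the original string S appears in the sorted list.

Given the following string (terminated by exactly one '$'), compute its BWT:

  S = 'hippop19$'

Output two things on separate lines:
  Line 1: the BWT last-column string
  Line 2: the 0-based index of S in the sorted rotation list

All 9 rotations (rotation i = S[i:]+S[:i]):
  rot[0] = hippop19$
  rot[1] = ippop19$h
  rot[2] = ppop19$hi
  rot[3] = pop19$hip
  rot[4] = op19$hipp
  rot[5] = p19$hippo
  rot[6] = 19$hippop
  rot[7] = 9$hippop1
  rot[8] = $hippop19
Sorted (with $ < everything):
  sorted[0] = $hippop19  (last char: '9')
  sorted[1] = 19$hippop  (last char: 'p')
  sorted[2] = 9$hippop1  (last char: '1')
  sorted[3] = hippop19$  (last char: '$')
  sorted[4] = ippop19$h  (last char: 'h')
  sorted[5] = op19$hipp  (last char: 'p')
  sorted[6] = p19$hippo  (last char: 'o')
  sorted[7] = pop19$hip  (last char: 'p')
  sorted[8] = ppop19$hi  (last char: 'i')
Last column: 9p1$hpopi
Original string S is at sorted index 3

Answer: 9p1$hpopi
3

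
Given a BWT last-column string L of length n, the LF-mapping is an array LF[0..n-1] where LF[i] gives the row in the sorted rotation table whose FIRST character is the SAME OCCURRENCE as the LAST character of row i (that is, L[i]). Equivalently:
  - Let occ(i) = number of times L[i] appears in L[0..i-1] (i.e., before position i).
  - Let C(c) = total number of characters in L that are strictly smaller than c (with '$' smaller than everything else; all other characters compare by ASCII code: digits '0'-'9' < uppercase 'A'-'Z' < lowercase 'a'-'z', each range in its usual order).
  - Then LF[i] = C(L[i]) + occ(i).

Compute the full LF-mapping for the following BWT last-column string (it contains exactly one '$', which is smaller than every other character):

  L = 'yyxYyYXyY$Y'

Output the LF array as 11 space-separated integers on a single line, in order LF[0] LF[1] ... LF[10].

Char counts: '$':1, 'X':1, 'Y':4, 'x':1, 'y':4
C (first-col start): C('$')=0, C('X')=1, C('Y')=2, C('x')=6, C('y')=7
L[0]='y': occ=0, LF[0]=C('y')+0=7+0=7
L[1]='y': occ=1, LF[1]=C('y')+1=7+1=8
L[2]='x': occ=0, LF[2]=C('x')+0=6+0=6
L[3]='Y': occ=0, LF[3]=C('Y')+0=2+0=2
L[4]='y': occ=2, LF[4]=C('y')+2=7+2=9
L[5]='Y': occ=1, LF[5]=C('Y')+1=2+1=3
L[6]='X': occ=0, LF[6]=C('X')+0=1+0=1
L[7]='y': occ=3, LF[7]=C('y')+3=7+3=10
L[8]='Y': occ=2, LF[8]=C('Y')+2=2+2=4
L[9]='$': occ=0, LF[9]=C('$')+0=0+0=0
L[10]='Y': occ=3, LF[10]=C('Y')+3=2+3=5

Answer: 7 8 6 2 9 3 1 10 4 0 5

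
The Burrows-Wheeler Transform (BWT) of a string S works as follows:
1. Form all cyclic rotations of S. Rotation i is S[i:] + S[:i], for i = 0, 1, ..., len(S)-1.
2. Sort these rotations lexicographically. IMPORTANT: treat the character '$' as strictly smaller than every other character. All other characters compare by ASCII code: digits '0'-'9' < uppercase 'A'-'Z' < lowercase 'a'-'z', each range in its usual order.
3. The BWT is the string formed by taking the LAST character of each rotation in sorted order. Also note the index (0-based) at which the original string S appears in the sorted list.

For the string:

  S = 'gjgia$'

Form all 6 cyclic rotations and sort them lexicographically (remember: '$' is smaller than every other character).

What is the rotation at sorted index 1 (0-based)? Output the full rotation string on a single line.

All 6 rotations (rotation i = S[i:]+S[:i]):
  rot[0] = gjgia$
  rot[1] = jgia$g
  rot[2] = gia$gj
  rot[3] = ia$gjg
  rot[4] = a$gjgi
  rot[5] = $gjgia
Sorted (with $ < everything):
  sorted[0] = $gjgia
  sorted[1] = a$gjgi
  sorted[2] = gia$gj
  sorted[3] = gjgia$
  sorted[4] = ia$gjg
  sorted[5] = jgia$g
sorted[1] = a$gjgi

Answer: a$gjgi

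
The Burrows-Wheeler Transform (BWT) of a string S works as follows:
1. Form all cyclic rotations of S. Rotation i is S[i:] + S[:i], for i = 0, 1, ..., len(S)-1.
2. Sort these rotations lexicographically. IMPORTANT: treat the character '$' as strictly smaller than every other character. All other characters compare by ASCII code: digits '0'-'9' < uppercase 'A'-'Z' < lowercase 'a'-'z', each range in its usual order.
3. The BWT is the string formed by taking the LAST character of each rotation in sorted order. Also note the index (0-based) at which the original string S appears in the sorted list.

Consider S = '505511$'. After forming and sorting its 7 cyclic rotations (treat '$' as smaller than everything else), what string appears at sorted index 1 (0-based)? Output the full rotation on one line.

All 7 rotations (rotation i = S[i:]+S[:i]):
  rot[0] = 505511$
  rot[1] = 05511$5
  rot[2] = 5511$50
  rot[3] = 511$505
  rot[4] = 11$5055
  rot[5] = 1$50551
  rot[6] = $505511
Sorted (with $ < everything):
  sorted[0] = $505511
  sorted[1] = 05511$5
  sorted[2] = 1$50551
  sorted[3] = 11$5055
  sorted[4] = 505511$
  sorted[5] = 511$505
  sorted[6] = 5511$50
sorted[1] = 05511$5

Answer: 05511$5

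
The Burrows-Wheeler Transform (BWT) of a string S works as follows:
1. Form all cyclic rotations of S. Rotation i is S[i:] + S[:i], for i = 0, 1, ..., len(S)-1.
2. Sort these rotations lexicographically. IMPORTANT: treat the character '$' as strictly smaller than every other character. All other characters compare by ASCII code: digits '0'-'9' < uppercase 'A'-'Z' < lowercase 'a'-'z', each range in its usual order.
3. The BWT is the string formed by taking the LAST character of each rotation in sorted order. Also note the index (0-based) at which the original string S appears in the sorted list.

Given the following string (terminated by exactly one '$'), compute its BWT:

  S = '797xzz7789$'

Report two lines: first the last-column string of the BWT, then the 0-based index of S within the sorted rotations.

Answer: 9z7$97877zx
3

Derivation:
All 11 rotations (rotation i = S[i:]+S[:i]):
  rot[0] = 797xzz7789$
  rot[1] = 97xzz7789$7
  rot[2] = 7xzz7789$79
  rot[3] = xzz7789$797
  rot[4] = zz7789$797x
  rot[5] = z7789$797xz
  rot[6] = 7789$797xzz
  rot[7] = 789$797xzz7
  rot[8] = 89$797xzz77
  rot[9] = 9$797xzz778
  rot[10] = $797xzz7789
Sorted (with $ < everything):
  sorted[0] = $797xzz7789  (last char: '9')
  sorted[1] = 7789$797xzz  (last char: 'z')
  sorted[2] = 789$797xzz7  (last char: '7')
  sorted[3] = 797xzz7789$  (last char: '$')
  sorted[4] = 7xzz7789$79  (last char: '9')
  sorted[5] = 89$797xzz77  (last char: '7')
  sorted[6] = 9$797xzz778  (last char: '8')
  sorted[7] = 97xzz7789$7  (last char: '7')
  sorted[8] = xzz7789$797  (last char: '7')
  sorted[9] = z7789$797xz  (last char: 'z')
  sorted[10] = zz7789$797x  (last char: 'x')
Last column: 9z7$97877zx
Original string S is at sorted index 3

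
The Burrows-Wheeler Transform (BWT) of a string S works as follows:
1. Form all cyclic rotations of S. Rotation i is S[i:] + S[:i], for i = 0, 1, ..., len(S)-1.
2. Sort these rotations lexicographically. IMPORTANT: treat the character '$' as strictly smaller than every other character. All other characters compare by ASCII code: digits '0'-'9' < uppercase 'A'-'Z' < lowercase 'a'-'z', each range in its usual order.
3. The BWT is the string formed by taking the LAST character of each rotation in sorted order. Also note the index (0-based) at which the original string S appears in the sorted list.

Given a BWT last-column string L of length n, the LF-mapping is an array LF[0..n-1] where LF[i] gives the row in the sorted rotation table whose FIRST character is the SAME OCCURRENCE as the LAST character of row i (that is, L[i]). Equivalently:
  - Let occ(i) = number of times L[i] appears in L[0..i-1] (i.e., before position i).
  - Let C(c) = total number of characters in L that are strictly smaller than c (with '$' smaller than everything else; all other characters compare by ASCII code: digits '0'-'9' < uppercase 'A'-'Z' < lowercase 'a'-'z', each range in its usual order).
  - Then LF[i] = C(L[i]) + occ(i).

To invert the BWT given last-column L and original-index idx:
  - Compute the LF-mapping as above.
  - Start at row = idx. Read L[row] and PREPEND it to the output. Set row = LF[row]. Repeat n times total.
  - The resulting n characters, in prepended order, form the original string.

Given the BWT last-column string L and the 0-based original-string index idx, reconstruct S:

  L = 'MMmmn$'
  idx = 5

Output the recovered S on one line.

LF mapping: 1 2 3 4 5 0
Walk LF starting at row 5, prepending L[row]:
  step 1: row=5, L[5]='$', prepend. Next row=LF[5]=0
  step 2: row=0, L[0]='M', prepend. Next row=LF[0]=1
  step 3: row=1, L[1]='M', prepend. Next row=LF[1]=2
  step 4: row=2, L[2]='m', prepend. Next row=LF[2]=3
  step 5: row=3, L[3]='m', prepend. Next row=LF[3]=4
  step 6: row=4, L[4]='n', prepend. Next row=LF[4]=5
Reversed output: nmmMM$

Answer: nmmMM$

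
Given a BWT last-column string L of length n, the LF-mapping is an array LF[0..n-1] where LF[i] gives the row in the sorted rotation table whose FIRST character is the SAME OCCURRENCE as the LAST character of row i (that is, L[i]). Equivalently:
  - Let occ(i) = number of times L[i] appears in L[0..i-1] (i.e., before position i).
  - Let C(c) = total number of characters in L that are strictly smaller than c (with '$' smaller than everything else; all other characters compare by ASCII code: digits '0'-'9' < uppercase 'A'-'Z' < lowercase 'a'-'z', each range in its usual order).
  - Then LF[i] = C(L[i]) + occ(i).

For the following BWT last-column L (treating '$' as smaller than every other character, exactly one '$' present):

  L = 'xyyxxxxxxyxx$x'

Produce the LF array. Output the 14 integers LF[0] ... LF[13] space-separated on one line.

Answer: 1 11 12 2 3 4 5 6 7 13 8 9 0 10

Derivation:
Char counts: '$':1, 'x':10, 'y':3
C (first-col start): C('$')=0, C('x')=1, C('y')=11
L[0]='x': occ=0, LF[0]=C('x')+0=1+0=1
L[1]='y': occ=0, LF[1]=C('y')+0=11+0=11
L[2]='y': occ=1, LF[2]=C('y')+1=11+1=12
L[3]='x': occ=1, LF[3]=C('x')+1=1+1=2
L[4]='x': occ=2, LF[4]=C('x')+2=1+2=3
L[5]='x': occ=3, LF[5]=C('x')+3=1+3=4
L[6]='x': occ=4, LF[6]=C('x')+4=1+4=5
L[7]='x': occ=5, LF[7]=C('x')+5=1+5=6
L[8]='x': occ=6, LF[8]=C('x')+6=1+6=7
L[9]='y': occ=2, LF[9]=C('y')+2=11+2=13
L[10]='x': occ=7, LF[10]=C('x')+7=1+7=8
L[11]='x': occ=8, LF[11]=C('x')+8=1+8=9
L[12]='$': occ=0, LF[12]=C('$')+0=0+0=0
L[13]='x': occ=9, LF[13]=C('x')+9=1+9=10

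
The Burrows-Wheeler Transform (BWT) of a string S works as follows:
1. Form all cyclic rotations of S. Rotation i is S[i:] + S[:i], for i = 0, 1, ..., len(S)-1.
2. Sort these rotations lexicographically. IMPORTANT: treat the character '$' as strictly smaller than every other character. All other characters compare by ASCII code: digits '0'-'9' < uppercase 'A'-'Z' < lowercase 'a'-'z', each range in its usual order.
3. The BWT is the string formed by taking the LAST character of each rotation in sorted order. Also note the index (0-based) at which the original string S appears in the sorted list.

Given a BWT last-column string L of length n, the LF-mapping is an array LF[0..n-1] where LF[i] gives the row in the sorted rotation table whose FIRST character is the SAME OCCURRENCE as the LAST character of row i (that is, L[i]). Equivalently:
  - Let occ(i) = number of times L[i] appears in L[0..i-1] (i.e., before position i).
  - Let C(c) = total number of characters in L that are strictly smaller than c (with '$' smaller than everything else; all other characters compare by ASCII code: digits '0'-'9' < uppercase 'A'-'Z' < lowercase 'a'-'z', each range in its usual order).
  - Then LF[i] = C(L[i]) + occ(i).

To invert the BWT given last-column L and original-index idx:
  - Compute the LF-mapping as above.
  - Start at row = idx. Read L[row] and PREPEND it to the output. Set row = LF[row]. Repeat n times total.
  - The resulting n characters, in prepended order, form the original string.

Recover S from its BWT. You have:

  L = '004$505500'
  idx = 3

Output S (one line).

Answer: 005505400$

Derivation:
LF mapping: 1 2 6 0 7 3 8 9 4 5
Walk LF starting at row 3, prepending L[row]:
  step 1: row=3, L[3]='$', prepend. Next row=LF[3]=0
  step 2: row=0, L[0]='0', prepend. Next row=LF[0]=1
  step 3: row=1, L[1]='0', prepend. Next row=LF[1]=2
  step 4: row=2, L[2]='4', prepend. Next row=LF[2]=6
  step 5: row=6, L[6]='5', prepend. Next row=LF[6]=8
  step 6: row=8, L[8]='0', prepend. Next row=LF[8]=4
  step 7: row=4, L[4]='5', prepend. Next row=LF[4]=7
  step 8: row=7, L[7]='5', prepend. Next row=LF[7]=9
  step 9: row=9, L[9]='0', prepend. Next row=LF[9]=5
  step 10: row=5, L[5]='0', prepend. Next row=LF[5]=3
Reversed output: 005505400$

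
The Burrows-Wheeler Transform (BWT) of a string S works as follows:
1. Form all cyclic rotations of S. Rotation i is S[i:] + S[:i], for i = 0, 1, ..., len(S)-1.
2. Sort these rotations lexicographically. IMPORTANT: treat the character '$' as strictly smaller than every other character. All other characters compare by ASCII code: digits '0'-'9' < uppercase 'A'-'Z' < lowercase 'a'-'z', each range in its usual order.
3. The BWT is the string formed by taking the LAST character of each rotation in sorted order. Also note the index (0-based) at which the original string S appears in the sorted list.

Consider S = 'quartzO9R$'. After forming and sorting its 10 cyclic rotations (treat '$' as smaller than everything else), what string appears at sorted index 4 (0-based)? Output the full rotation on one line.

Answer: artzO9R$qu

Derivation:
All 10 rotations (rotation i = S[i:]+S[:i]):
  rot[0] = quartzO9R$
  rot[1] = uartzO9R$q
  rot[2] = artzO9R$qu
  rot[3] = rtzO9R$qua
  rot[4] = tzO9R$quar
  rot[5] = zO9R$quart
  rot[6] = O9R$quartz
  rot[7] = 9R$quartzO
  rot[8] = R$quartzO9
  rot[9] = $quartzO9R
Sorted (with $ < everything):
  sorted[0] = $quartzO9R
  sorted[1] = 9R$quartzO
  sorted[2] = O9R$quartz
  sorted[3] = R$quartzO9
  sorted[4] = artzO9R$qu
  sorted[5] = quartzO9R$
  sorted[6] = rtzO9R$qua
  sorted[7] = tzO9R$quar
  sorted[8] = uartzO9R$q
  sorted[9] = zO9R$quart
sorted[4] = artzO9R$qu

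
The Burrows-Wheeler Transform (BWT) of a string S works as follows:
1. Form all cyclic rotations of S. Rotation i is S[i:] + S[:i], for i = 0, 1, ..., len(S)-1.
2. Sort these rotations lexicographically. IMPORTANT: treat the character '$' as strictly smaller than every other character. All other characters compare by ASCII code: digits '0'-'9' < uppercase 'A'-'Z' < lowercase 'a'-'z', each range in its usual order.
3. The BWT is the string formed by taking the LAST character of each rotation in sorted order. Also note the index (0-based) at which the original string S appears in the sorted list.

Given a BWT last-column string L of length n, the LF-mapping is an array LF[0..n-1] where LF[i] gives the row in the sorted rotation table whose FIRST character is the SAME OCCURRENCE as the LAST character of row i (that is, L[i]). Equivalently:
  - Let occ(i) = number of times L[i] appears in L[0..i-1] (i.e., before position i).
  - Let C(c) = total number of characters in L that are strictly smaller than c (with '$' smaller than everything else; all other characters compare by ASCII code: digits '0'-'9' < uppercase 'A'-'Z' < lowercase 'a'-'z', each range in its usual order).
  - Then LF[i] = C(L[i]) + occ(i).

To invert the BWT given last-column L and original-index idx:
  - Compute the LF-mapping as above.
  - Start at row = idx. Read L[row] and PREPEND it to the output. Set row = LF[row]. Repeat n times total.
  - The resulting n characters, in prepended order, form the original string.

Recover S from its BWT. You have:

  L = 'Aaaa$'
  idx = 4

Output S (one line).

LF mapping: 1 2 3 4 0
Walk LF starting at row 4, prepending L[row]:
  step 1: row=4, L[4]='$', prepend. Next row=LF[4]=0
  step 2: row=0, L[0]='A', prepend. Next row=LF[0]=1
  step 3: row=1, L[1]='a', prepend. Next row=LF[1]=2
  step 4: row=2, L[2]='a', prepend. Next row=LF[2]=3
  step 5: row=3, L[3]='a', prepend. Next row=LF[3]=4
Reversed output: aaaA$

Answer: aaaA$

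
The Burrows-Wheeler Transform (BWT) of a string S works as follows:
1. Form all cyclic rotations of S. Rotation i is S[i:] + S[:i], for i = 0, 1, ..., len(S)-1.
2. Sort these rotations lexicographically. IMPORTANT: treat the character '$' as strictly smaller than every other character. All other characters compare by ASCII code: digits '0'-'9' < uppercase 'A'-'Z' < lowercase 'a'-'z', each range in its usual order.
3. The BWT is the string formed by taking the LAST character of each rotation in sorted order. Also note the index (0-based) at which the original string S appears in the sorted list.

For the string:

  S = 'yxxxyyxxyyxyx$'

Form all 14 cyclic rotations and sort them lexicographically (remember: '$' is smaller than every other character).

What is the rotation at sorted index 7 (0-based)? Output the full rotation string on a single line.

All 14 rotations (rotation i = S[i:]+S[:i]):
  rot[0] = yxxxyyxxyyxyx$
  rot[1] = xxxyyxxyyxyx$y
  rot[2] = xxyyxxyyxyx$yx
  rot[3] = xyyxxyyxyx$yxx
  rot[4] = yyxxyyxyx$yxxx
  rot[5] = yxxyyxyx$yxxxy
  rot[6] = xxyyxyx$yxxxyy
  rot[7] = xyyxyx$yxxxyyx
  rot[8] = yyxyx$yxxxyyxx
  rot[9] = yxyx$yxxxyyxxy
  rot[10] = xyx$yxxxyyxxyy
  rot[11] = yx$yxxxyyxxyyx
  rot[12] = x$yxxxyyxxyyxy
  rot[13] = $yxxxyyxxyyxyx
Sorted (with $ < everything):
  sorted[0] = $yxxxyyxxyyxyx
  sorted[1] = x$yxxxyyxxyyxy
  sorted[2] = xxxyyxxyyxyx$y
  sorted[3] = xxyyxxyyxyx$yx
  sorted[4] = xxyyxyx$yxxxyy
  sorted[5] = xyx$yxxxyyxxyy
  sorted[6] = xyyxxyyxyx$yxx
  sorted[7] = xyyxyx$yxxxyyx
  sorted[8] = yx$yxxxyyxxyyx
  sorted[9] = yxxxyyxxyyxyx$
  sorted[10] = yxxyyxyx$yxxxy
  sorted[11] = yxyx$yxxxyyxxy
  sorted[12] = yyxxyyxyx$yxxx
  sorted[13] = yyxyx$yxxxyyxx
sorted[7] = xyyxyx$yxxxyyx

Answer: xyyxyx$yxxxyyx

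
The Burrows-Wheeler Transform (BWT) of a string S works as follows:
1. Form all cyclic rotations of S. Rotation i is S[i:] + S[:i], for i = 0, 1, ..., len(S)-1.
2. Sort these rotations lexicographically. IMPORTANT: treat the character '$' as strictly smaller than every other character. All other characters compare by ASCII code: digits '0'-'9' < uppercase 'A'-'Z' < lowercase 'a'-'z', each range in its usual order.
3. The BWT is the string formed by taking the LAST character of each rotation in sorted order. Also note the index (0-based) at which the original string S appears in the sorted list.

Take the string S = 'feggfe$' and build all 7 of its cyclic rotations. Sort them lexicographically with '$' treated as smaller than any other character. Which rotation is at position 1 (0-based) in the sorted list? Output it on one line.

All 7 rotations (rotation i = S[i:]+S[:i]):
  rot[0] = feggfe$
  rot[1] = eggfe$f
  rot[2] = ggfe$fe
  rot[3] = gfe$feg
  rot[4] = fe$fegg
  rot[5] = e$feggf
  rot[6] = $feggfe
Sorted (with $ < everything):
  sorted[0] = $feggfe
  sorted[1] = e$feggf
  sorted[2] = eggfe$f
  sorted[3] = fe$fegg
  sorted[4] = feggfe$
  sorted[5] = gfe$feg
  sorted[6] = ggfe$fe
sorted[1] = e$feggf

Answer: e$feggf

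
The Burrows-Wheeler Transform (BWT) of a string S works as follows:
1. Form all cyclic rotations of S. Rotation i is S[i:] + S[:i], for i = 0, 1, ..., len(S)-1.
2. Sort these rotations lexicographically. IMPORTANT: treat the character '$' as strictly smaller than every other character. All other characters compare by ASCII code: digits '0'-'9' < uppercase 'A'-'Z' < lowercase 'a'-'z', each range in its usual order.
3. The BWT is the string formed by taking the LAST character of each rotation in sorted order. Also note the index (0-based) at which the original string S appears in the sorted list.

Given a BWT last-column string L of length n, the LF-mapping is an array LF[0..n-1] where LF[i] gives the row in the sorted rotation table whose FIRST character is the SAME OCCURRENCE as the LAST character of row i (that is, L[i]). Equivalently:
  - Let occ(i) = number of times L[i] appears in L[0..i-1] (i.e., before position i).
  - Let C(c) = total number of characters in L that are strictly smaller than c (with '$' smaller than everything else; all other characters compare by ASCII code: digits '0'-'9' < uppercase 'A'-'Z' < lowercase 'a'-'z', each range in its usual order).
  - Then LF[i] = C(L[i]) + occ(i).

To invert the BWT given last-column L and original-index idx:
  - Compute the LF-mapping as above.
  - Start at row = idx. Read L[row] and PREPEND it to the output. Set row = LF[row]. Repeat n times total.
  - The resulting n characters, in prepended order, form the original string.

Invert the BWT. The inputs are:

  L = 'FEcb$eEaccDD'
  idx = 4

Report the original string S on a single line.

Answer: EabEDcccDeF$

Derivation:
LF mapping: 5 3 8 7 0 11 4 6 9 10 1 2
Walk LF starting at row 4, prepending L[row]:
  step 1: row=4, L[4]='$', prepend. Next row=LF[4]=0
  step 2: row=0, L[0]='F', prepend. Next row=LF[0]=5
  step 3: row=5, L[5]='e', prepend. Next row=LF[5]=11
  step 4: row=11, L[11]='D', prepend. Next row=LF[11]=2
  step 5: row=2, L[2]='c', prepend. Next row=LF[2]=8
  step 6: row=8, L[8]='c', prepend. Next row=LF[8]=9
  step 7: row=9, L[9]='c', prepend. Next row=LF[9]=10
  step 8: row=10, L[10]='D', prepend. Next row=LF[10]=1
  step 9: row=1, L[1]='E', prepend. Next row=LF[1]=3
  step 10: row=3, L[3]='b', prepend. Next row=LF[3]=7
  step 11: row=7, L[7]='a', prepend. Next row=LF[7]=6
  step 12: row=6, L[6]='E', prepend. Next row=LF[6]=4
Reversed output: EabEDcccDeF$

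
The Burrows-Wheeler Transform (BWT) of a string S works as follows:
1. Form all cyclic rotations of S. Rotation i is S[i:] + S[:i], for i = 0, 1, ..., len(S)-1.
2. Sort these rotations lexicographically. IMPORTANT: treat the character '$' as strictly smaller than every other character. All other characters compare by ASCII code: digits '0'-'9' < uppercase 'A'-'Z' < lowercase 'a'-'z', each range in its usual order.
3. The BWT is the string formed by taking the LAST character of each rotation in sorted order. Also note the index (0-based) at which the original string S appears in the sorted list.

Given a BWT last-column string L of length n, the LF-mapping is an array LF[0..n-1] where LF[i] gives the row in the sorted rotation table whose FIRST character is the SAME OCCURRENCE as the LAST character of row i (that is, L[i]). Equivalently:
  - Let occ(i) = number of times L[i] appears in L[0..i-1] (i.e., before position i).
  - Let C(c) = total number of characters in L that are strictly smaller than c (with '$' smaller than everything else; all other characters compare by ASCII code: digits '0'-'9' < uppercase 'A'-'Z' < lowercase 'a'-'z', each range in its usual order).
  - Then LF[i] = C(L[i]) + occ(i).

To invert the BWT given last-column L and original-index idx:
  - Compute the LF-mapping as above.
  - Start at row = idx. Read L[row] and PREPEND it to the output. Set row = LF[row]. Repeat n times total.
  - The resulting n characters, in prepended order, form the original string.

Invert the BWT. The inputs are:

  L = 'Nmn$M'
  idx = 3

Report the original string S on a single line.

LF mapping: 2 3 4 0 1
Walk LF starting at row 3, prepending L[row]:
  step 1: row=3, L[3]='$', prepend. Next row=LF[3]=0
  step 2: row=0, L[0]='N', prepend. Next row=LF[0]=2
  step 3: row=2, L[2]='n', prepend. Next row=LF[2]=4
  step 4: row=4, L[4]='M', prepend. Next row=LF[4]=1
  step 5: row=1, L[1]='m', prepend. Next row=LF[1]=3
Reversed output: mMnN$

Answer: mMnN$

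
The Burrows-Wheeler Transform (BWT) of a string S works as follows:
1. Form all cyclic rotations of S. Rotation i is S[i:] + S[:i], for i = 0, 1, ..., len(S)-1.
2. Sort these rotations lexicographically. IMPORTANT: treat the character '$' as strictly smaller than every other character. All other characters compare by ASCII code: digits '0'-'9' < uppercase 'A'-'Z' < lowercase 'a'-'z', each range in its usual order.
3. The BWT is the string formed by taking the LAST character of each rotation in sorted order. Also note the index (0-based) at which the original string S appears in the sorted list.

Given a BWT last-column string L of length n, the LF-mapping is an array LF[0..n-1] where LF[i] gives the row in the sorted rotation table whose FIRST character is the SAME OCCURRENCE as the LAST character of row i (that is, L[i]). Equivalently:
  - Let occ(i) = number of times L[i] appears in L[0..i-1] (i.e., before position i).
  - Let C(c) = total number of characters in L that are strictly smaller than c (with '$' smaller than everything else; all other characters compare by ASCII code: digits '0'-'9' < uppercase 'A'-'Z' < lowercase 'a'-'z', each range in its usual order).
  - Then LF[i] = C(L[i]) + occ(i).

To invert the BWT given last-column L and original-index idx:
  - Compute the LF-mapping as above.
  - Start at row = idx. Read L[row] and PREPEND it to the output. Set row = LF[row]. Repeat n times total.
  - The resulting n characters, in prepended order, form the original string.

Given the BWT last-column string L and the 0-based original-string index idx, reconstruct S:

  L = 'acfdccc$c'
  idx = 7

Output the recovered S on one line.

LF mapping: 1 2 8 7 3 4 5 0 6
Walk LF starting at row 7, prepending L[row]:
  step 1: row=7, L[7]='$', prepend. Next row=LF[7]=0
  step 2: row=0, L[0]='a', prepend. Next row=LF[0]=1
  step 3: row=1, L[1]='c', prepend. Next row=LF[1]=2
  step 4: row=2, L[2]='f', prepend. Next row=LF[2]=8
  step 5: row=8, L[8]='c', prepend. Next row=LF[8]=6
  step 6: row=6, L[6]='c', prepend. Next row=LF[6]=5
  step 7: row=5, L[5]='c', prepend. Next row=LF[5]=4
  step 8: row=4, L[4]='c', prepend. Next row=LF[4]=3
  step 9: row=3, L[3]='d', prepend. Next row=LF[3]=7
Reversed output: dccccfca$

Answer: dccccfca$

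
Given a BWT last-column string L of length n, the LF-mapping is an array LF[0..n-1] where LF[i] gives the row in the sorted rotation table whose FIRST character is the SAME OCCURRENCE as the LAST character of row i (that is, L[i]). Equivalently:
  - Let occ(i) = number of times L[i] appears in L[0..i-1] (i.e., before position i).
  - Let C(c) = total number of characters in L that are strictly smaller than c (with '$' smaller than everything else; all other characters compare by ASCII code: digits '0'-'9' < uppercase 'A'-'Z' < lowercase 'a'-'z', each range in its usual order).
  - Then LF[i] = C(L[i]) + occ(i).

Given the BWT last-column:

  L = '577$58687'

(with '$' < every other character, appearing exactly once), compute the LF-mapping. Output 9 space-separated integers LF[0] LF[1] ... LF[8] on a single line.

Char counts: '$':1, '5':2, '6':1, '7':3, '8':2
C (first-col start): C('$')=0, C('5')=1, C('6')=3, C('7')=4, C('8')=7
L[0]='5': occ=0, LF[0]=C('5')+0=1+0=1
L[1]='7': occ=0, LF[1]=C('7')+0=4+0=4
L[2]='7': occ=1, LF[2]=C('7')+1=4+1=5
L[3]='$': occ=0, LF[3]=C('$')+0=0+0=0
L[4]='5': occ=1, LF[4]=C('5')+1=1+1=2
L[5]='8': occ=0, LF[5]=C('8')+0=7+0=7
L[6]='6': occ=0, LF[6]=C('6')+0=3+0=3
L[7]='8': occ=1, LF[7]=C('8')+1=7+1=8
L[8]='7': occ=2, LF[8]=C('7')+2=4+2=6

Answer: 1 4 5 0 2 7 3 8 6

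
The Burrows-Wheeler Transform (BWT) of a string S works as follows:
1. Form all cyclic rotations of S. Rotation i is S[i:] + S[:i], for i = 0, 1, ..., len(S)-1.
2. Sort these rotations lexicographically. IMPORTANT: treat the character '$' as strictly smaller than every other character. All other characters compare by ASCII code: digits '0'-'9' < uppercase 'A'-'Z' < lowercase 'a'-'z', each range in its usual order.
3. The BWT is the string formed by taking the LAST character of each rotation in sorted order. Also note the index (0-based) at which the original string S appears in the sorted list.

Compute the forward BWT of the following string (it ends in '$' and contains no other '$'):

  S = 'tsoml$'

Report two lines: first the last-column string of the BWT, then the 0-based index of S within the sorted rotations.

Answer: lmost$
5

Derivation:
All 6 rotations (rotation i = S[i:]+S[:i]):
  rot[0] = tsoml$
  rot[1] = soml$t
  rot[2] = oml$ts
  rot[3] = ml$tso
  rot[4] = l$tsom
  rot[5] = $tsoml
Sorted (with $ < everything):
  sorted[0] = $tsoml  (last char: 'l')
  sorted[1] = l$tsom  (last char: 'm')
  sorted[2] = ml$tso  (last char: 'o')
  sorted[3] = oml$ts  (last char: 's')
  sorted[4] = soml$t  (last char: 't')
  sorted[5] = tsoml$  (last char: '$')
Last column: lmost$
Original string S is at sorted index 5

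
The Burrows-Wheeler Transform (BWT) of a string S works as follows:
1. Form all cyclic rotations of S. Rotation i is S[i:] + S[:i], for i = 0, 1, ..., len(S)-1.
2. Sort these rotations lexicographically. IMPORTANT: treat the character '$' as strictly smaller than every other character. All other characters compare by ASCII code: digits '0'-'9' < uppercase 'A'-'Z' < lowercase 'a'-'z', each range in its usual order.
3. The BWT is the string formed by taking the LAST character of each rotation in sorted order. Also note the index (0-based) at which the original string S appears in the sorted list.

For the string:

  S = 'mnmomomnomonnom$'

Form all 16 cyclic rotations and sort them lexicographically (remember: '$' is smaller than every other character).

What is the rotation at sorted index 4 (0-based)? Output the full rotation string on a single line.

All 16 rotations (rotation i = S[i:]+S[:i]):
  rot[0] = mnmomomnomonnom$
  rot[1] = nmomomnomonnom$m
  rot[2] = momomnomonnom$mn
  rot[3] = omomnomonnom$mnm
  rot[4] = momnomonnom$mnmo
  rot[5] = omnomonnom$mnmom
  rot[6] = mnomonnom$mnmomo
  rot[7] = nomonnom$mnmomom
  rot[8] = omonnom$mnmomomn
  rot[9] = monnom$mnmomomno
  rot[10] = onnom$mnmomomnom
  rot[11] = nnom$mnmomomnomo
  rot[12] = nom$mnmomomnomon
  rot[13] = om$mnmomomnomonn
  rot[14] = m$mnmomomnomonno
  rot[15] = $mnmomomnomonnom
Sorted (with $ < everything):
  sorted[0] = $mnmomomnomonnom
  sorted[1] = m$mnmomomnomonno
  sorted[2] = mnmomomnomonnom$
  sorted[3] = mnomonnom$mnmomo
  sorted[4] = momnomonnom$mnmo
  sorted[5] = momomnomonnom$mn
  sorted[6] = monnom$mnmomomno
  sorted[7] = nmomomnomonnom$m
  sorted[8] = nnom$mnmomomnomo
  sorted[9] = nom$mnmomomnomon
  sorted[10] = nomonnom$mnmomom
  sorted[11] = om$mnmomomnomonn
  sorted[12] = omnomonnom$mnmom
  sorted[13] = omomnomonnom$mnm
  sorted[14] = omonnom$mnmomomn
  sorted[15] = onnom$mnmomomnom
sorted[4] = momnomonnom$mnmo

Answer: momnomonnom$mnmo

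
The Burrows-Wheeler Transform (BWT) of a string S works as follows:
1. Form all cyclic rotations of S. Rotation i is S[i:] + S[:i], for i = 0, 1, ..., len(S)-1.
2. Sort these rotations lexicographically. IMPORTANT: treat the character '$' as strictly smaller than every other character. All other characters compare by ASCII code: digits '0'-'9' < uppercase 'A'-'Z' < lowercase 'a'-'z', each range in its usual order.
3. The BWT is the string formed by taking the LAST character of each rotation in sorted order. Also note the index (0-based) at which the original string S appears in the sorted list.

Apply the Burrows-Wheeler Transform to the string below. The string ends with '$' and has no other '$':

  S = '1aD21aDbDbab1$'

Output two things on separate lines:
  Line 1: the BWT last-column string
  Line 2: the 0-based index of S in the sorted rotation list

Answer: 1b$2Daab11baDD
2

Derivation:
All 14 rotations (rotation i = S[i:]+S[:i]):
  rot[0] = 1aD21aDbDbab1$
  rot[1] = aD21aDbDbab1$1
  rot[2] = D21aDbDbab1$1a
  rot[3] = 21aDbDbab1$1aD
  rot[4] = 1aDbDbab1$1aD2
  rot[5] = aDbDbab1$1aD21
  rot[6] = DbDbab1$1aD21a
  rot[7] = bDbab1$1aD21aD
  rot[8] = Dbab1$1aD21aDb
  rot[9] = bab1$1aD21aDbD
  rot[10] = ab1$1aD21aDbDb
  rot[11] = b1$1aD21aDbDba
  rot[12] = 1$1aD21aDbDbab
  rot[13] = $1aD21aDbDbab1
Sorted (with $ < everything):
  sorted[0] = $1aD21aDbDbab1  (last char: '1')
  sorted[1] = 1$1aD21aDbDbab  (last char: 'b')
  sorted[2] = 1aD21aDbDbab1$  (last char: '$')
  sorted[3] = 1aDbDbab1$1aD2  (last char: '2')
  sorted[4] = 21aDbDbab1$1aD  (last char: 'D')
  sorted[5] = D21aDbDbab1$1a  (last char: 'a')
  sorted[6] = DbDbab1$1aD21a  (last char: 'a')
  sorted[7] = Dbab1$1aD21aDb  (last char: 'b')
  sorted[8] = aD21aDbDbab1$1  (last char: '1')
  sorted[9] = aDbDbab1$1aD21  (last char: '1')
  sorted[10] = ab1$1aD21aDbDb  (last char: 'b')
  sorted[11] = b1$1aD21aDbDba  (last char: 'a')
  sorted[12] = bDbab1$1aD21aD  (last char: 'D')
  sorted[13] = bab1$1aD21aDbD  (last char: 'D')
Last column: 1b$2Daab11baDD
Original string S is at sorted index 2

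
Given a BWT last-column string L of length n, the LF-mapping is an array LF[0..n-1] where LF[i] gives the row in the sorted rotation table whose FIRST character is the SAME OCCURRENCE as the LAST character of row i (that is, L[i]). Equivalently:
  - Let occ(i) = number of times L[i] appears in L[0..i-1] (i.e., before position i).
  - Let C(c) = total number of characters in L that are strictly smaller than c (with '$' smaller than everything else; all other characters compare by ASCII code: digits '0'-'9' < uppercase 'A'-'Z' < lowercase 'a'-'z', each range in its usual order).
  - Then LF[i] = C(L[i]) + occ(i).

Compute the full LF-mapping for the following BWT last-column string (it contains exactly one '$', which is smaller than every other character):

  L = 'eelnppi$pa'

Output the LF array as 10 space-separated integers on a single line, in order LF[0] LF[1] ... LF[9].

Answer: 2 3 5 6 7 8 4 0 9 1

Derivation:
Char counts: '$':1, 'a':1, 'e':2, 'i':1, 'l':1, 'n':1, 'p':3
C (first-col start): C('$')=0, C('a')=1, C('e')=2, C('i')=4, C('l')=5, C('n')=6, C('p')=7
L[0]='e': occ=0, LF[0]=C('e')+0=2+0=2
L[1]='e': occ=1, LF[1]=C('e')+1=2+1=3
L[2]='l': occ=0, LF[2]=C('l')+0=5+0=5
L[3]='n': occ=0, LF[3]=C('n')+0=6+0=6
L[4]='p': occ=0, LF[4]=C('p')+0=7+0=7
L[5]='p': occ=1, LF[5]=C('p')+1=7+1=8
L[6]='i': occ=0, LF[6]=C('i')+0=4+0=4
L[7]='$': occ=0, LF[7]=C('$')+0=0+0=0
L[8]='p': occ=2, LF[8]=C('p')+2=7+2=9
L[9]='a': occ=0, LF[9]=C('a')+0=1+0=1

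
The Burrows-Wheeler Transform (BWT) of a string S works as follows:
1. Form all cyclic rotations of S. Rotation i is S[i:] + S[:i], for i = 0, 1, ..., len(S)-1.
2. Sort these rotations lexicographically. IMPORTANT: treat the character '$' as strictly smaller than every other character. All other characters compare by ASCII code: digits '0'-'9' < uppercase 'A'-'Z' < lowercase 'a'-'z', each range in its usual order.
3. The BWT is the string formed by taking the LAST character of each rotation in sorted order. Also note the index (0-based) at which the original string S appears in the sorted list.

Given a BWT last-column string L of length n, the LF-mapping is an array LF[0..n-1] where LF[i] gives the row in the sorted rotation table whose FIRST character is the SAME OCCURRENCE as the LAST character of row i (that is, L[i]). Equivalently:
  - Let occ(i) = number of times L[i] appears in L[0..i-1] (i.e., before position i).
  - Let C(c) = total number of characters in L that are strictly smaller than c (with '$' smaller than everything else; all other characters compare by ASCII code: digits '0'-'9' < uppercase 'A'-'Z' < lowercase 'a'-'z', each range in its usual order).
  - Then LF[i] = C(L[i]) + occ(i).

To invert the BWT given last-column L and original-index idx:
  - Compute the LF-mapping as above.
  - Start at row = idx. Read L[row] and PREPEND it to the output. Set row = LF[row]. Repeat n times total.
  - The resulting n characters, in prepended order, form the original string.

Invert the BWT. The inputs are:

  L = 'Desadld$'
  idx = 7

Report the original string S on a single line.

LF mapping: 1 5 7 2 3 6 4 0
Walk LF starting at row 7, prepending L[row]:
  step 1: row=7, L[7]='$', prepend. Next row=LF[7]=0
  step 2: row=0, L[0]='D', prepend. Next row=LF[0]=1
  step 3: row=1, L[1]='e', prepend. Next row=LF[1]=5
  step 4: row=5, L[5]='l', prepend. Next row=LF[5]=6
  step 5: row=6, L[6]='d', prepend. Next row=LF[6]=4
  step 6: row=4, L[4]='d', prepend. Next row=LF[4]=3
  step 7: row=3, L[3]='a', prepend. Next row=LF[3]=2
  step 8: row=2, L[2]='s', prepend. Next row=LF[2]=7
Reversed output: saddleD$

Answer: saddleD$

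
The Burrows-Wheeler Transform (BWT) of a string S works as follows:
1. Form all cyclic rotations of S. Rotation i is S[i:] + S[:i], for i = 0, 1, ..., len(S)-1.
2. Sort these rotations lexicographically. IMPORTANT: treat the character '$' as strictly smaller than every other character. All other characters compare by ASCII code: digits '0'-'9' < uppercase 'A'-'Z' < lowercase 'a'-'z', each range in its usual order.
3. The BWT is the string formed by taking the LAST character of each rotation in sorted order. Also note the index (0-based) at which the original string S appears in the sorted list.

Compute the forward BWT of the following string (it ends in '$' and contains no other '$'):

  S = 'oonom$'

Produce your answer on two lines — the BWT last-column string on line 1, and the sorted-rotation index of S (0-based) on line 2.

Answer: moono$
5

Derivation:
All 6 rotations (rotation i = S[i:]+S[:i]):
  rot[0] = oonom$
  rot[1] = onom$o
  rot[2] = nom$oo
  rot[3] = om$oon
  rot[4] = m$oono
  rot[5] = $oonom
Sorted (with $ < everything):
  sorted[0] = $oonom  (last char: 'm')
  sorted[1] = m$oono  (last char: 'o')
  sorted[2] = nom$oo  (last char: 'o')
  sorted[3] = om$oon  (last char: 'n')
  sorted[4] = onom$o  (last char: 'o')
  sorted[5] = oonom$  (last char: '$')
Last column: moono$
Original string S is at sorted index 5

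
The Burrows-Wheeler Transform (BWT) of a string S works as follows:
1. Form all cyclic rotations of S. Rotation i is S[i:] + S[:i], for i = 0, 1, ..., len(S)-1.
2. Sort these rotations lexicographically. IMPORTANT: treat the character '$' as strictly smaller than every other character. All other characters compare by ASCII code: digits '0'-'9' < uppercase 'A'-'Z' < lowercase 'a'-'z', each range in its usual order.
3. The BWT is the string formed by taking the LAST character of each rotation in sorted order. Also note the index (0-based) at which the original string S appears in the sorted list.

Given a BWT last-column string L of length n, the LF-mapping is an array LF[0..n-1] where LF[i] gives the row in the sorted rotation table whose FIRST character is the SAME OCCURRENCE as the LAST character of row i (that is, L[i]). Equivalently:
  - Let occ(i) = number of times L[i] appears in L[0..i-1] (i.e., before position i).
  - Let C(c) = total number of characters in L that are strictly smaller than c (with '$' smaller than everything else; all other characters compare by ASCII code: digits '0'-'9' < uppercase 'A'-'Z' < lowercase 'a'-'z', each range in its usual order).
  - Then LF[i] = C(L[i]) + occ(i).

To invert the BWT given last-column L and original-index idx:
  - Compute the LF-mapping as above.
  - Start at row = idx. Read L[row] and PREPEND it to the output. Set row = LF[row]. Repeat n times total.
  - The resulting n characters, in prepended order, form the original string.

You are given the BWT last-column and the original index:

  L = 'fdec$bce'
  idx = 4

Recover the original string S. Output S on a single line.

Answer: dbeccef$

Derivation:
LF mapping: 7 4 5 2 0 1 3 6
Walk LF starting at row 4, prepending L[row]:
  step 1: row=4, L[4]='$', prepend. Next row=LF[4]=0
  step 2: row=0, L[0]='f', prepend. Next row=LF[0]=7
  step 3: row=7, L[7]='e', prepend. Next row=LF[7]=6
  step 4: row=6, L[6]='c', prepend. Next row=LF[6]=3
  step 5: row=3, L[3]='c', prepend. Next row=LF[3]=2
  step 6: row=2, L[2]='e', prepend. Next row=LF[2]=5
  step 7: row=5, L[5]='b', prepend. Next row=LF[5]=1
  step 8: row=1, L[1]='d', prepend. Next row=LF[1]=4
Reversed output: dbeccef$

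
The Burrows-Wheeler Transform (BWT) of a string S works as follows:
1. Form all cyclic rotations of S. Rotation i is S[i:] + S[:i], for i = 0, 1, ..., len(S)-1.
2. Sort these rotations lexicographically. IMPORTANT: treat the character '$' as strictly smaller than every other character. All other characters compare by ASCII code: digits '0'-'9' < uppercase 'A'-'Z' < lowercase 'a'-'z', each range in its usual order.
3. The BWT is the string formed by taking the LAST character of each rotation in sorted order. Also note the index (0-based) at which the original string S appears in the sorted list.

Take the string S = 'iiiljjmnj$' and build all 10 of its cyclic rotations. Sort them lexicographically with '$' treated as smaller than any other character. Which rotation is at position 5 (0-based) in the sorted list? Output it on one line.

Answer: jjmnj$iiil

Derivation:
All 10 rotations (rotation i = S[i:]+S[:i]):
  rot[0] = iiiljjmnj$
  rot[1] = iiljjmnj$i
  rot[2] = iljjmnj$ii
  rot[3] = ljjmnj$iii
  rot[4] = jjmnj$iiil
  rot[5] = jmnj$iiilj
  rot[6] = mnj$iiiljj
  rot[7] = nj$iiiljjm
  rot[8] = j$iiiljjmn
  rot[9] = $iiiljjmnj
Sorted (with $ < everything):
  sorted[0] = $iiiljjmnj
  sorted[1] = iiiljjmnj$
  sorted[2] = iiljjmnj$i
  sorted[3] = iljjmnj$ii
  sorted[4] = j$iiiljjmn
  sorted[5] = jjmnj$iiil
  sorted[6] = jmnj$iiilj
  sorted[7] = ljjmnj$iii
  sorted[8] = mnj$iiiljj
  sorted[9] = nj$iiiljjm
sorted[5] = jjmnj$iiil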